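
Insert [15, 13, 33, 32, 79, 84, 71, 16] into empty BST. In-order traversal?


Insert 15: root
Insert 13: L from 15
Insert 33: R from 15
Insert 32: R from 15 -> L from 33
Insert 79: R from 15 -> R from 33
Insert 84: R from 15 -> R from 33 -> R from 79
Insert 71: R from 15 -> R from 33 -> L from 79
Insert 16: R from 15 -> L from 33 -> L from 32

In-order: [13, 15, 16, 32, 33, 71, 79, 84]


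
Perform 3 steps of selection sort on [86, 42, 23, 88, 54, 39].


Initial: [86, 42, 23, 88, 54, 39]
Step 1: min=23 at 2
  Swap: [23, 42, 86, 88, 54, 39]
Step 2: min=39 at 5
  Swap: [23, 39, 86, 88, 54, 42]
Step 3: min=42 at 5
  Swap: [23, 39, 42, 88, 54, 86]

After 3 steps: [23, 39, 42, 88, 54, 86]


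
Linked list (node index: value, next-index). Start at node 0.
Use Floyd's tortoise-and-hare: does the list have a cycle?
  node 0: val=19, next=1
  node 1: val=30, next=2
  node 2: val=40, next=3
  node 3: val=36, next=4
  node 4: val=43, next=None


Floyd's tortoise (slow, +1) and hare (fast, +2):
  init: slow=0, fast=0
  step 1: slow=1, fast=2
  step 2: slow=2, fast=4
  step 3: fast -> None, no cycle

Cycle: no


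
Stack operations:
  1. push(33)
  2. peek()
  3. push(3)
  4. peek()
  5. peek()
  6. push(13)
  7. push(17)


push(33) -> [33]
peek()->33
push(3) -> [33, 3]
peek()->3
peek()->3
push(13) -> [33, 3, 13]
push(17) -> [33, 3, 13, 17]

Final stack: [33, 3, 13, 17]


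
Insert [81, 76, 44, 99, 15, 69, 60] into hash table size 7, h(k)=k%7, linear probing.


Insert 81: h=4 -> slot 4
Insert 76: h=6 -> slot 6
Insert 44: h=2 -> slot 2
Insert 99: h=1 -> slot 1
Insert 15: h=1, 2 probes -> slot 3
Insert 69: h=6, 1 probes -> slot 0
Insert 60: h=4, 1 probes -> slot 5

Table: [69, 99, 44, 15, 81, 60, 76]


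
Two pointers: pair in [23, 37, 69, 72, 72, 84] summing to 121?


lo=0(23)+hi=5(84)=107
lo=1(37)+hi=5(84)=121

Yes: 37+84=121


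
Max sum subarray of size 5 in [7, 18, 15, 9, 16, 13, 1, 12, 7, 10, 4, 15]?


[0:5]: 65
[1:6]: 71
[2:7]: 54
[3:8]: 51
[4:9]: 49
[5:10]: 43
[6:11]: 34
[7:12]: 48

Max: 71 at [1:6]


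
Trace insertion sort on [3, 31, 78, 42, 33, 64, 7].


Initial: [3, 31, 78, 42, 33, 64, 7]
Insert 31: [3, 31, 78, 42, 33, 64, 7]
Insert 78: [3, 31, 78, 42, 33, 64, 7]
Insert 42: [3, 31, 42, 78, 33, 64, 7]
Insert 33: [3, 31, 33, 42, 78, 64, 7]
Insert 64: [3, 31, 33, 42, 64, 78, 7]
Insert 7: [3, 7, 31, 33, 42, 64, 78]

Sorted: [3, 7, 31, 33, 42, 64, 78]


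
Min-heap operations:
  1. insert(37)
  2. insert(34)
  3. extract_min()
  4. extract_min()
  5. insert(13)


insert(37) -> [37]
insert(34) -> [34, 37]
extract_min()->34, [37]
extract_min()->37, []
insert(13) -> [13]

Final heap: [13]


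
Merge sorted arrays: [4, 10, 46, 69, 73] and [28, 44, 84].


Take 4 from A
Take 10 from A
Take 28 from B
Take 44 from B
Take 46 from A
Take 69 from A
Take 73 from A

Merged: [4, 10, 28, 44, 46, 69, 73, 84]


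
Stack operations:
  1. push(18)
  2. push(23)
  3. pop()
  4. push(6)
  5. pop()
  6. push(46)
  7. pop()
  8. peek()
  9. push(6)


push(18) -> [18]
push(23) -> [18, 23]
pop()->23, [18]
push(6) -> [18, 6]
pop()->6, [18]
push(46) -> [18, 46]
pop()->46, [18]
peek()->18
push(6) -> [18, 6]

Final stack: [18, 6]


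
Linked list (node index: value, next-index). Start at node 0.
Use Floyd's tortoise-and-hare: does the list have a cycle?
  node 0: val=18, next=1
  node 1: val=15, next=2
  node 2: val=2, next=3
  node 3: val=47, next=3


Floyd's tortoise (slow, +1) and hare (fast, +2):
  init: slow=0, fast=0
  step 1: slow=1, fast=2
  step 2: slow=2, fast=3
  step 3: slow=3, fast=3
  slow == fast at node 3: cycle detected

Cycle: yes


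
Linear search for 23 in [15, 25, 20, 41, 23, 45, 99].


i=0: 15!=23
i=1: 25!=23
i=2: 20!=23
i=3: 41!=23
i=4: 23==23 found!

Found at 4, 5 comps


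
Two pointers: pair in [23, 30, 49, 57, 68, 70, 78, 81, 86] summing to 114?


lo=0(23)+hi=8(86)=109
lo=1(30)+hi=8(86)=116
lo=1(30)+hi=7(81)=111
lo=2(49)+hi=7(81)=130
lo=2(49)+hi=6(78)=127
lo=2(49)+hi=5(70)=119
lo=2(49)+hi=4(68)=117
lo=2(49)+hi=3(57)=106

No pair found


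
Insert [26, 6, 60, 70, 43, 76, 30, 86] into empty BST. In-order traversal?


Insert 26: root
Insert 6: L from 26
Insert 60: R from 26
Insert 70: R from 26 -> R from 60
Insert 43: R from 26 -> L from 60
Insert 76: R from 26 -> R from 60 -> R from 70
Insert 30: R from 26 -> L from 60 -> L from 43
Insert 86: R from 26 -> R from 60 -> R from 70 -> R from 76

In-order: [6, 26, 30, 43, 60, 70, 76, 86]


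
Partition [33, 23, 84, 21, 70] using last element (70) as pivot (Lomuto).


Pivot: 70
  33 <= 70: advance i (no swap)
  23 <= 70: advance i (no swap)
  21 <= 70: swap -> [33, 23, 21, 84, 70]
Place pivot at 3: [33, 23, 21, 70, 84]

Partitioned: [33, 23, 21, 70, 84]


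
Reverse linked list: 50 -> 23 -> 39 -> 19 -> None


Step 1: curr=50, set curr.next=prev(None) | reversed so far: 50
Step 2: curr=23, set curr.next=prev(50) | reversed so far: 23 -> 50
Step 3: curr=39, set curr.next=prev(23) | reversed so far: 39 -> 23 -> 50
Step 4: curr=19, set curr.next=prev(39) | reversed so far: 19 -> 39 -> 23 -> 50

19 -> 39 -> 23 -> 50 -> None


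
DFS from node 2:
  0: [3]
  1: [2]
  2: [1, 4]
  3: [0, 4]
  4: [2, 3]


Visit 2, push [4, 1]
Visit 1, push []
Visit 4, push [3]
Visit 3, push [0]
Visit 0, push []

DFS order: [2, 1, 4, 3, 0]


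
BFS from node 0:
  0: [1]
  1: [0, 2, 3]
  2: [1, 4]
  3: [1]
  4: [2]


Visit 0, enqueue [1]
Visit 1, enqueue [2, 3]
Visit 2, enqueue [4]
Visit 3, enqueue []
Visit 4, enqueue []

BFS order: [0, 1, 2, 3, 4]


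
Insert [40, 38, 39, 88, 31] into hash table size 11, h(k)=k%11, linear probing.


Insert 40: h=7 -> slot 7
Insert 38: h=5 -> slot 5
Insert 39: h=6 -> slot 6
Insert 88: h=0 -> slot 0
Insert 31: h=9 -> slot 9

Table: [88, None, None, None, None, 38, 39, 40, None, 31, None]


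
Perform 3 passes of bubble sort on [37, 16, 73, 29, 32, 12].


Initial: [37, 16, 73, 29, 32, 12]
Pass 1: [16, 37, 29, 32, 12, 73] (4 swaps)
Pass 2: [16, 29, 32, 12, 37, 73] (3 swaps)
Pass 3: [16, 29, 12, 32, 37, 73] (1 swaps)

After 3 passes: [16, 29, 12, 32, 37, 73]


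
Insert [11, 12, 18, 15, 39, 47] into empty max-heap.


Insert 11: [11]
Insert 12: [12, 11]
Insert 18: [18, 11, 12]
Insert 15: [18, 15, 12, 11]
Insert 39: [39, 18, 12, 11, 15]
Insert 47: [47, 18, 39, 11, 15, 12]

Final heap: [47, 18, 39, 11, 15, 12]


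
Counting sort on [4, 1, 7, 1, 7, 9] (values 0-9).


Input: [4, 1, 7, 1, 7, 9]
Counts: [0, 2, 0, 0, 1, 0, 0, 2, 0, 1]

Sorted: [1, 1, 4, 7, 7, 9]


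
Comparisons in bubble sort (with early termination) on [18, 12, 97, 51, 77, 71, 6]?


Algorithm: bubble sort (with early termination)
Input: [18, 12, 97, 51, 77, 71, 6]
Sorted: [6, 12, 18, 51, 71, 77, 97]

21


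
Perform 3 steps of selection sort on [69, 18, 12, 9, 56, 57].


Initial: [69, 18, 12, 9, 56, 57]
Step 1: min=9 at 3
  Swap: [9, 18, 12, 69, 56, 57]
Step 2: min=12 at 2
  Swap: [9, 12, 18, 69, 56, 57]
Step 3: min=18 at 2
  Swap: [9, 12, 18, 69, 56, 57]

After 3 steps: [9, 12, 18, 69, 56, 57]


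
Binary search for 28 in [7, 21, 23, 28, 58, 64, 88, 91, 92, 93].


Step 1: lo=0, hi=9, mid=4, val=58
Step 2: lo=0, hi=3, mid=1, val=21
Step 3: lo=2, hi=3, mid=2, val=23
Step 4: lo=3, hi=3, mid=3, val=28

Found at index 3


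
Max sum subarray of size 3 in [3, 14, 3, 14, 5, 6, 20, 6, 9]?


[0:3]: 20
[1:4]: 31
[2:5]: 22
[3:6]: 25
[4:7]: 31
[5:8]: 32
[6:9]: 35

Max: 35 at [6:9]


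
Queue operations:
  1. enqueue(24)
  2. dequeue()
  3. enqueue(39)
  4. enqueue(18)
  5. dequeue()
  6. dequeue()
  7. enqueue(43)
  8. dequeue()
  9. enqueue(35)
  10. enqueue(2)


enqueue(24) -> [24]
dequeue()->24, []
enqueue(39) -> [39]
enqueue(18) -> [39, 18]
dequeue()->39, [18]
dequeue()->18, []
enqueue(43) -> [43]
dequeue()->43, []
enqueue(35) -> [35]
enqueue(2) -> [35, 2]

Final queue: [35, 2]


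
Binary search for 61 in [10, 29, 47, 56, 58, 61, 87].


Step 1: lo=0, hi=6, mid=3, val=56
Step 2: lo=4, hi=6, mid=5, val=61

Found at index 5


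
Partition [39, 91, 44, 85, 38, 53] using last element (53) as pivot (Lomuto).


Pivot: 53
  39 <= 53: advance i (no swap)
  44 <= 53: swap -> [39, 44, 91, 85, 38, 53]
  38 <= 53: swap -> [39, 44, 38, 85, 91, 53]
Place pivot at 3: [39, 44, 38, 53, 91, 85]

Partitioned: [39, 44, 38, 53, 91, 85]


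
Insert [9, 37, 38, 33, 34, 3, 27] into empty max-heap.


Insert 9: [9]
Insert 37: [37, 9]
Insert 38: [38, 9, 37]
Insert 33: [38, 33, 37, 9]
Insert 34: [38, 34, 37, 9, 33]
Insert 3: [38, 34, 37, 9, 33, 3]
Insert 27: [38, 34, 37, 9, 33, 3, 27]

Final heap: [38, 34, 37, 9, 33, 3, 27]


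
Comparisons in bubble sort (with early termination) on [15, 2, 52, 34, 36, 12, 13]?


Algorithm: bubble sort (with early termination)
Input: [15, 2, 52, 34, 36, 12, 13]
Sorted: [2, 12, 13, 15, 34, 36, 52]

20


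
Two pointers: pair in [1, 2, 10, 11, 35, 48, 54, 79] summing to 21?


lo=0(1)+hi=7(79)=80
lo=0(1)+hi=6(54)=55
lo=0(1)+hi=5(48)=49
lo=0(1)+hi=4(35)=36
lo=0(1)+hi=3(11)=12
lo=1(2)+hi=3(11)=13
lo=2(10)+hi=3(11)=21

Yes: 10+11=21


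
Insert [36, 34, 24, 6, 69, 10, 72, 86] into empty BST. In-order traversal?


Insert 36: root
Insert 34: L from 36
Insert 24: L from 36 -> L from 34
Insert 6: L from 36 -> L from 34 -> L from 24
Insert 69: R from 36
Insert 10: L from 36 -> L from 34 -> L from 24 -> R from 6
Insert 72: R from 36 -> R from 69
Insert 86: R from 36 -> R from 69 -> R from 72

In-order: [6, 10, 24, 34, 36, 69, 72, 86]


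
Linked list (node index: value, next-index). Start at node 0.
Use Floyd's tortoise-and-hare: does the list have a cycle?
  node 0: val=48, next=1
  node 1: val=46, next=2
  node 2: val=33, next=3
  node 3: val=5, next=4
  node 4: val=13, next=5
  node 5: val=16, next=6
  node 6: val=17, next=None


Floyd's tortoise (slow, +1) and hare (fast, +2):
  init: slow=0, fast=0
  step 1: slow=1, fast=2
  step 2: slow=2, fast=4
  step 3: slow=3, fast=6
  step 4: fast -> None, no cycle

Cycle: no


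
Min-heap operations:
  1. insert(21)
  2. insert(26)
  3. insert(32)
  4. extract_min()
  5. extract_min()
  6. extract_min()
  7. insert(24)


insert(21) -> [21]
insert(26) -> [21, 26]
insert(32) -> [21, 26, 32]
extract_min()->21, [26, 32]
extract_min()->26, [32]
extract_min()->32, []
insert(24) -> [24]

Final heap: [24]


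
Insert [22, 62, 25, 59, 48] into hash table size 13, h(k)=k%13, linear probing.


Insert 22: h=9 -> slot 9
Insert 62: h=10 -> slot 10
Insert 25: h=12 -> slot 12
Insert 59: h=7 -> slot 7
Insert 48: h=9, 2 probes -> slot 11

Table: [None, None, None, None, None, None, None, 59, None, 22, 62, 48, 25]


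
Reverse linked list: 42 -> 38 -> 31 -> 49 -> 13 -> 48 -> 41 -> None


Step 1: curr=42, set curr.next=prev(None) | reversed so far: 42
Step 2: curr=38, set curr.next=prev(42) | reversed so far: 38 -> 42
Step 3: curr=31, set curr.next=prev(38) | reversed so far: 31 -> 38 -> 42
Step 4: curr=49, set curr.next=prev(31) | reversed so far: 49 -> 31 -> 38 -> 42
Step 5: curr=13, set curr.next=prev(49) | reversed so far: 13 -> 49 -> 31 -> 38 -> 42
Step 6: curr=48, set curr.next=prev(13) | reversed so far: 48 -> 13 -> 49 -> 31 -> 38 -> 42
Step 7: curr=41, set curr.next=prev(48) | reversed so far: 41 -> 48 -> 13 -> 49 -> 31 -> 38 -> 42

41 -> 48 -> 13 -> 49 -> 31 -> 38 -> 42 -> None


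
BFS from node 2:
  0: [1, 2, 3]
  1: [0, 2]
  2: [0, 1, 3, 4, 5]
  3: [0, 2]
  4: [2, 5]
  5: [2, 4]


Visit 2, enqueue [0, 1, 3, 4, 5]
Visit 0, enqueue []
Visit 1, enqueue []
Visit 3, enqueue []
Visit 4, enqueue []
Visit 5, enqueue []

BFS order: [2, 0, 1, 3, 4, 5]


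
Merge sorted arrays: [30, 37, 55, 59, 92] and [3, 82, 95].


Take 3 from B
Take 30 from A
Take 37 from A
Take 55 from A
Take 59 from A
Take 82 from B
Take 92 from A

Merged: [3, 30, 37, 55, 59, 82, 92, 95]


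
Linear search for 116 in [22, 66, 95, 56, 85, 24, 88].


i=0: 22!=116
i=1: 66!=116
i=2: 95!=116
i=3: 56!=116
i=4: 85!=116
i=5: 24!=116
i=6: 88!=116

Not found, 7 comps


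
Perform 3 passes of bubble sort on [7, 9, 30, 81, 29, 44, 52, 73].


Initial: [7, 9, 30, 81, 29, 44, 52, 73]
Pass 1: [7, 9, 30, 29, 44, 52, 73, 81] (4 swaps)
Pass 2: [7, 9, 29, 30, 44, 52, 73, 81] (1 swaps)
Pass 3: [7, 9, 29, 30, 44, 52, 73, 81] (0 swaps)

After 3 passes: [7, 9, 29, 30, 44, 52, 73, 81]


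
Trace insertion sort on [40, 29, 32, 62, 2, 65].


Initial: [40, 29, 32, 62, 2, 65]
Insert 29: [29, 40, 32, 62, 2, 65]
Insert 32: [29, 32, 40, 62, 2, 65]
Insert 62: [29, 32, 40, 62, 2, 65]
Insert 2: [2, 29, 32, 40, 62, 65]
Insert 65: [2, 29, 32, 40, 62, 65]

Sorted: [2, 29, 32, 40, 62, 65]


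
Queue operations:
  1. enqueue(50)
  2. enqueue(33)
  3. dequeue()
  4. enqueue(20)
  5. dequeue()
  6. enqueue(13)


enqueue(50) -> [50]
enqueue(33) -> [50, 33]
dequeue()->50, [33]
enqueue(20) -> [33, 20]
dequeue()->33, [20]
enqueue(13) -> [20, 13]

Final queue: [20, 13]


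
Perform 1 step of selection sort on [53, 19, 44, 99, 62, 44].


Initial: [53, 19, 44, 99, 62, 44]
Step 1: min=19 at 1
  Swap: [19, 53, 44, 99, 62, 44]

After 1 step: [19, 53, 44, 99, 62, 44]


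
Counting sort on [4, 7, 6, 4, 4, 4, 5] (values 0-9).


Input: [4, 7, 6, 4, 4, 4, 5]
Counts: [0, 0, 0, 0, 4, 1, 1, 1, 0, 0]

Sorted: [4, 4, 4, 4, 5, 6, 7]


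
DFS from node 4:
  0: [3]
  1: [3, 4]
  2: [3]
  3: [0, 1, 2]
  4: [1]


Visit 4, push [1]
Visit 1, push [3]
Visit 3, push [2, 0]
Visit 0, push []
Visit 2, push []

DFS order: [4, 1, 3, 0, 2]


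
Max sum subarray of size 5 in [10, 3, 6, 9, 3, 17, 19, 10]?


[0:5]: 31
[1:6]: 38
[2:7]: 54
[3:8]: 58

Max: 58 at [3:8]


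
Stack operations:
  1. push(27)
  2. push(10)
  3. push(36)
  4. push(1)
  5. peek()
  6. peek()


push(27) -> [27]
push(10) -> [27, 10]
push(36) -> [27, 10, 36]
push(1) -> [27, 10, 36, 1]
peek()->1
peek()->1

Final stack: [27, 10, 36, 1]


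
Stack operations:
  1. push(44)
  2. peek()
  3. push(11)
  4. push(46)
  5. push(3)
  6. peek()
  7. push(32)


push(44) -> [44]
peek()->44
push(11) -> [44, 11]
push(46) -> [44, 11, 46]
push(3) -> [44, 11, 46, 3]
peek()->3
push(32) -> [44, 11, 46, 3, 32]

Final stack: [44, 11, 46, 3, 32]


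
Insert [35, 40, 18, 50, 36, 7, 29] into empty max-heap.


Insert 35: [35]
Insert 40: [40, 35]
Insert 18: [40, 35, 18]
Insert 50: [50, 40, 18, 35]
Insert 36: [50, 40, 18, 35, 36]
Insert 7: [50, 40, 18, 35, 36, 7]
Insert 29: [50, 40, 29, 35, 36, 7, 18]

Final heap: [50, 40, 29, 35, 36, 7, 18]


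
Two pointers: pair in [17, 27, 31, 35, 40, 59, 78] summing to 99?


lo=0(17)+hi=6(78)=95
lo=1(27)+hi=6(78)=105
lo=1(27)+hi=5(59)=86
lo=2(31)+hi=5(59)=90
lo=3(35)+hi=5(59)=94
lo=4(40)+hi=5(59)=99

Yes: 40+59=99


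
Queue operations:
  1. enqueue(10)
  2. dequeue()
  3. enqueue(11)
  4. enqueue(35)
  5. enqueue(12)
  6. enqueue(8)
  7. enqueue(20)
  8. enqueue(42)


enqueue(10) -> [10]
dequeue()->10, []
enqueue(11) -> [11]
enqueue(35) -> [11, 35]
enqueue(12) -> [11, 35, 12]
enqueue(8) -> [11, 35, 12, 8]
enqueue(20) -> [11, 35, 12, 8, 20]
enqueue(42) -> [11, 35, 12, 8, 20, 42]

Final queue: [11, 35, 12, 8, 20, 42]


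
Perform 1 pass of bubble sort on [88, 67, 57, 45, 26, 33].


Initial: [88, 67, 57, 45, 26, 33]
Pass 1: [67, 57, 45, 26, 33, 88] (5 swaps)

After 1 pass: [67, 57, 45, 26, 33, 88]


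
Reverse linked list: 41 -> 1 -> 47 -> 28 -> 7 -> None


Step 1: curr=41, set curr.next=prev(None) | reversed so far: 41
Step 2: curr=1, set curr.next=prev(41) | reversed so far: 1 -> 41
Step 3: curr=47, set curr.next=prev(1) | reversed so far: 47 -> 1 -> 41
Step 4: curr=28, set curr.next=prev(47) | reversed so far: 28 -> 47 -> 1 -> 41
Step 5: curr=7, set curr.next=prev(28) | reversed so far: 7 -> 28 -> 47 -> 1 -> 41

7 -> 28 -> 47 -> 1 -> 41 -> None


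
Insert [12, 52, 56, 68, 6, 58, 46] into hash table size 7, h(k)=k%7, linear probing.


Insert 12: h=5 -> slot 5
Insert 52: h=3 -> slot 3
Insert 56: h=0 -> slot 0
Insert 68: h=5, 1 probes -> slot 6
Insert 6: h=6, 2 probes -> slot 1
Insert 58: h=2 -> slot 2
Insert 46: h=4 -> slot 4

Table: [56, 6, 58, 52, 46, 12, 68]


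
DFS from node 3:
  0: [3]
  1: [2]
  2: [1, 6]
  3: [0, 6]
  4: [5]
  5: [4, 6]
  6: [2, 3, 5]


Visit 3, push [6, 0]
Visit 0, push []
Visit 6, push [5, 2]
Visit 2, push [1]
Visit 1, push []
Visit 5, push [4]
Visit 4, push []

DFS order: [3, 0, 6, 2, 1, 5, 4]


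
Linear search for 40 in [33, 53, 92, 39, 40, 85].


i=0: 33!=40
i=1: 53!=40
i=2: 92!=40
i=3: 39!=40
i=4: 40==40 found!

Found at 4, 5 comps


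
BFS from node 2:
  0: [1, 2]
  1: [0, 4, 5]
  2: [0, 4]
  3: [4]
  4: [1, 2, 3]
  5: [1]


Visit 2, enqueue [0, 4]
Visit 0, enqueue [1]
Visit 4, enqueue [3]
Visit 1, enqueue [5]
Visit 3, enqueue []
Visit 5, enqueue []

BFS order: [2, 0, 4, 1, 3, 5]


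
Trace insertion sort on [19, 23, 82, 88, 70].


Initial: [19, 23, 82, 88, 70]
Insert 23: [19, 23, 82, 88, 70]
Insert 82: [19, 23, 82, 88, 70]
Insert 88: [19, 23, 82, 88, 70]
Insert 70: [19, 23, 70, 82, 88]

Sorted: [19, 23, 70, 82, 88]


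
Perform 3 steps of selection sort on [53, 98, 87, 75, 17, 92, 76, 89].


Initial: [53, 98, 87, 75, 17, 92, 76, 89]
Step 1: min=17 at 4
  Swap: [17, 98, 87, 75, 53, 92, 76, 89]
Step 2: min=53 at 4
  Swap: [17, 53, 87, 75, 98, 92, 76, 89]
Step 3: min=75 at 3
  Swap: [17, 53, 75, 87, 98, 92, 76, 89]

After 3 steps: [17, 53, 75, 87, 98, 92, 76, 89]


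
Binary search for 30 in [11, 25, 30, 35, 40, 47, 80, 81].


Step 1: lo=0, hi=7, mid=3, val=35
Step 2: lo=0, hi=2, mid=1, val=25
Step 3: lo=2, hi=2, mid=2, val=30

Found at index 2


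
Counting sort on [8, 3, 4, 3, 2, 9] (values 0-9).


Input: [8, 3, 4, 3, 2, 9]
Counts: [0, 0, 1, 2, 1, 0, 0, 0, 1, 1]

Sorted: [2, 3, 3, 4, 8, 9]


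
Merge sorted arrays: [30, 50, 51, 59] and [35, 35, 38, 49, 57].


Take 30 from A
Take 35 from B
Take 35 from B
Take 38 from B
Take 49 from B
Take 50 from A
Take 51 from A
Take 57 from B

Merged: [30, 35, 35, 38, 49, 50, 51, 57, 59]


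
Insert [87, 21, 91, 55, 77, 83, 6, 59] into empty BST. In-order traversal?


Insert 87: root
Insert 21: L from 87
Insert 91: R from 87
Insert 55: L from 87 -> R from 21
Insert 77: L from 87 -> R from 21 -> R from 55
Insert 83: L from 87 -> R from 21 -> R from 55 -> R from 77
Insert 6: L from 87 -> L from 21
Insert 59: L from 87 -> R from 21 -> R from 55 -> L from 77

In-order: [6, 21, 55, 59, 77, 83, 87, 91]


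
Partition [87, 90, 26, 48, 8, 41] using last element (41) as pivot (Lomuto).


Pivot: 41
  26 <= 41: swap -> [26, 90, 87, 48, 8, 41]
  8 <= 41: swap -> [26, 8, 87, 48, 90, 41]
Place pivot at 2: [26, 8, 41, 48, 90, 87]

Partitioned: [26, 8, 41, 48, 90, 87]


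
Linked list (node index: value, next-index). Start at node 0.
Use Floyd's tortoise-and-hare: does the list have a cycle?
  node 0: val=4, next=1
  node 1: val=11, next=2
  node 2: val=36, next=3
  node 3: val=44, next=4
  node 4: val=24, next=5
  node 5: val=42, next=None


Floyd's tortoise (slow, +1) and hare (fast, +2):
  init: slow=0, fast=0
  step 1: slow=1, fast=2
  step 2: slow=2, fast=4
  step 3: fast 4->5->None, no cycle

Cycle: no


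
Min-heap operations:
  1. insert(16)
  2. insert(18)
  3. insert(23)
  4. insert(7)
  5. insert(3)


insert(16) -> [16]
insert(18) -> [16, 18]
insert(23) -> [16, 18, 23]
insert(7) -> [7, 16, 23, 18]
insert(3) -> [3, 7, 23, 18, 16]

Final heap: [3, 7, 23, 18, 16]


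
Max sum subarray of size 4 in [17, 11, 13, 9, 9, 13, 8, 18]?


[0:4]: 50
[1:5]: 42
[2:6]: 44
[3:7]: 39
[4:8]: 48

Max: 50 at [0:4]


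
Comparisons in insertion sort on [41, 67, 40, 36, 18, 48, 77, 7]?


Algorithm: insertion sort
Input: [41, 67, 40, 36, 18, 48, 77, 7]
Sorted: [7, 18, 36, 40, 41, 48, 67, 77]

20


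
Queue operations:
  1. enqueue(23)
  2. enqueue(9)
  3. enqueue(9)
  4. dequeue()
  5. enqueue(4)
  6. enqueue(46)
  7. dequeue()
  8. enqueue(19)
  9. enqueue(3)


enqueue(23) -> [23]
enqueue(9) -> [23, 9]
enqueue(9) -> [23, 9, 9]
dequeue()->23, [9, 9]
enqueue(4) -> [9, 9, 4]
enqueue(46) -> [9, 9, 4, 46]
dequeue()->9, [9, 4, 46]
enqueue(19) -> [9, 4, 46, 19]
enqueue(3) -> [9, 4, 46, 19, 3]

Final queue: [9, 4, 46, 19, 3]


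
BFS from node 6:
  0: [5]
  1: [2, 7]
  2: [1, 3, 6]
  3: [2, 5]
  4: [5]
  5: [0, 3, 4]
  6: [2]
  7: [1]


Visit 6, enqueue [2]
Visit 2, enqueue [1, 3]
Visit 1, enqueue [7]
Visit 3, enqueue [5]
Visit 7, enqueue []
Visit 5, enqueue [0, 4]
Visit 0, enqueue []
Visit 4, enqueue []

BFS order: [6, 2, 1, 3, 7, 5, 0, 4]


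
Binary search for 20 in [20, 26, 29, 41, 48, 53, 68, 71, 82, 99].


Step 1: lo=0, hi=9, mid=4, val=48
Step 2: lo=0, hi=3, mid=1, val=26
Step 3: lo=0, hi=0, mid=0, val=20

Found at index 0


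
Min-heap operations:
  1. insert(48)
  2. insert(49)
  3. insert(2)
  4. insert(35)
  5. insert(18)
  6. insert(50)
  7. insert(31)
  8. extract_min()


insert(48) -> [48]
insert(49) -> [48, 49]
insert(2) -> [2, 49, 48]
insert(35) -> [2, 35, 48, 49]
insert(18) -> [2, 18, 48, 49, 35]
insert(50) -> [2, 18, 48, 49, 35, 50]
insert(31) -> [2, 18, 31, 49, 35, 50, 48]
extract_min()->2, [18, 35, 31, 49, 48, 50]

Final heap: [18, 35, 31, 49, 48, 50]


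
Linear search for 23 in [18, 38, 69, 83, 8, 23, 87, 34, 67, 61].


i=0: 18!=23
i=1: 38!=23
i=2: 69!=23
i=3: 83!=23
i=4: 8!=23
i=5: 23==23 found!

Found at 5, 6 comps


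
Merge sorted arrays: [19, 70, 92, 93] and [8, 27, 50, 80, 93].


Take 8 from B
Take 19 from A
Take 27 from B
Take 50 from B
Take 70 from A
Take 80 from B
Take 92 from A
Take 93 from A

Merged: [8, 19, 27, 50, 70, 80, 92, 93, 93]


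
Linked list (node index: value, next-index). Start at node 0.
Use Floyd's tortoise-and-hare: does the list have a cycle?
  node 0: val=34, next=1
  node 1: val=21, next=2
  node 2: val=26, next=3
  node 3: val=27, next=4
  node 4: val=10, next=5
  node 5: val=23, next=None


Floyd's tortoise (slow, +1) and hare (fast, +2):
  init: slow=0, fast=0
  step 1: slow=1, fast=2
  step 2: slow=2, fast=4
  step 3: fast 4->5->None, no cycle

Cycle: no


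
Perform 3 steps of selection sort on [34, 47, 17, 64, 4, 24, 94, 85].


Initial: [34, 47, 17, 64, 4, 24, 94, 85]
Step 1: min=4 at 4
  Swap: [4, 47, 17, 64, 34, 24, 94, 85]
Step 2: min=17 at 2
  Swap: [4, 17, 47, 64, 34, 24, 94, 85]
Step 3: min=24 at 5
  Swap: [4, 17, 24, 64, 34, 47, 94, 85]

After 3 steps: [4, 17, 24, 64, 34, 47, 94, 85]


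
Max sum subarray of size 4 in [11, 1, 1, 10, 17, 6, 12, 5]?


[0:4]: 23
[1:5]: 29
[2:6]: 34
[3:7]: 45
[4:8]: 40

Max: 45 at [3:7]


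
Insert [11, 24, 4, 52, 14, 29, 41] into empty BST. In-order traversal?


Insert 11: root
Insert 24: R from 11
Insert 4: L from 11
Insert 52: R from 11 -> R from 24
Insert 14: R from 11 -> L from 24
Insert 29: R from 11 -> R from 24 -> L from 52
Insert 41: R from 11 -> R from 24 -> L from 52 -> R from 29

In-order: [4, 11, 14, 24, 29, 41, 52]


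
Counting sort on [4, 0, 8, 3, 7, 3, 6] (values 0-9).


Input: [4, 0, 8, 3, 7, 3, 6]
Counts: [1, 0, 0, 2, 1, 0, 1, 1, 1, 0]

Sorted: [0, 3, 3, 4, 6, 7, 8]


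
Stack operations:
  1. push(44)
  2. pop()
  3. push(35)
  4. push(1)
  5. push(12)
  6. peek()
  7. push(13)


push(44) -> [44]
pop()->44, []
push(35) -> [35]
push(1) -> [35, 1]
push(12) -> [35, 1, 12]
peek()->12
push(13) -> [35, 1, 12, 13]

Final stack: [35, 1, 12, 13]


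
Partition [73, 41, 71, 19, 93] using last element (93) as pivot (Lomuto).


Pivot: 93
  73 <= 93: advance i (no swap)
  41 <= 93: advance i (no swap)
  71 <= 93: advance i (no swap)
  19 <= 93: advance i (no swap)
Place pivot at 4: [73, 41, 71, 19, 93]

Partitioned: [73, 41, 71, 19, 93]


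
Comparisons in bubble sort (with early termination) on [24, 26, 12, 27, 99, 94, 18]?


Algorithm: bubble sort (with early termination)
Input: [24, 26, 12, 27, 99, 94, 18]
Sorted: [12, 18, 24, 26, 27, 94, 99]

21


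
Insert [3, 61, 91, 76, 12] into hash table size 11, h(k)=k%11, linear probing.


Insert 3: h=3 -> slot 3
Insert 61: h=6 -> slot 6
Insert 91: h=3, 1 probes -> slot 4
Insert 76: h=10 -> slot 10
Insert 12: h=1 -> slot 1

Table: [None, 12, None, 3, 91, None, 61, None, None, None, 76]


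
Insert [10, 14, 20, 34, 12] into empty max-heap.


Insert 10: [10]
Insert 14: [14, 10]
Insert 20: [20, 10, 14]
Insert 34: [34, 20, 14, 10]
Insert 12: [34, 20, 14, 10, 12]

Final heap: [34, 20, 14, 10, 12]


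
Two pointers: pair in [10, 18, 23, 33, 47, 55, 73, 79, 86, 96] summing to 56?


lo=0(10)+hi=9(96)=106
lo=0(10)+hi=8(86)=96
lo=0(10)+hi=7(79)=89
lo=0(10)+hi=6(73)=83
lo=0(10)+hi=5(55)=65
lo=0(10)+hi=4(47)=57
lo=0(10)+hi=3(33)=43
lo=1(18)+hi=3(33)=51
lo=2(23)+hi=3(33)=56

Yes: 23+33=56


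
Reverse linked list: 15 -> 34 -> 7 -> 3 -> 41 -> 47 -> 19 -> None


Step 1: curr=15, set curr.next=prev(None) | reversed so far: 15
Step 2: curr=34, set curr.next=prev(15) | reversed so far: 34 -> 15
Step 3: curr=7, set curr.next=prev(34) | reversed so far: 7 -> 34 -> 15
Step 4: curr=3, set curr.next=prev(7) | reversed so far: 3 -> 7 -> 34 -> 15
Step 5: curr=41, set curr.next=prev(3) | reversed so far: 41 -> 3 -> 7 -> 34 -> 15
Step 6: curr=47, set curr.next=prev(41) | reversed so far: 47 -> 41 -> 3 -> 7 -> 34 -> 15
Step 7: curr=19, set curr.next=prev(47) | reversed so far: 19 -> 47 -> 41 -> 3 -> 7 -> 34 -> 15

19 -> 47 -> 41 -> 3 -> 7 -> 34 -> 15 -> None


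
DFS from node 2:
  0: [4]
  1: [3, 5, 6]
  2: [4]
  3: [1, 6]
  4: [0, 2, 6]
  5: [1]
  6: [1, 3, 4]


Visit 2, push [4]
Visit 4, push [6, 0]
Visit 0, push []
Visit 6, push [3, 1]
Visit 1, push [5, 3]
Visit 3, push []
Visit 5, push []

DFS order: [2, 4, 0, 6, 1, 3, 5]


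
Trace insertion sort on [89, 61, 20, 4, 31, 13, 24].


Initial: [89, 61, 20, 4, 31, 13, 24]
Insert 61: [61, 89, 20, 4, 31, 13, 24]
Insert 20: [20, 61, 89, 4, 31, 13, 24]
Insert 4: [4, 20, 61, 89, 31, 13, 24]
Insert 31: [4, 20, 31, 61, 89, 13, 24]
Insert 13: [4, 13, 20, 31, 61, 89, 24]
Insert 24: [4, 13, 20, 24, 31, 61, 89]

Sorted: [4, 13, 20, 24, 31, 61, 89]


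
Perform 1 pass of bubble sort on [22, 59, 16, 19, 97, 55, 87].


Initial: [22, 59, 16, 19, 97, 55, 87]
Pass 1: [22, 16, 19, 59, 55, 87, 97] (4 swaps)

After 1 pass: [22, 16, 19, 59, 55, 87, 97]


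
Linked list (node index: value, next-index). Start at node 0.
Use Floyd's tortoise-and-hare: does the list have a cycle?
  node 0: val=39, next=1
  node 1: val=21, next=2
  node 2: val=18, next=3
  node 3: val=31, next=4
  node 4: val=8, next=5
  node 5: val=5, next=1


Floyd's tortoise (slow, +1) and hare (fast, +2):
  init: slow=0, fast=0
  step 1: slow=1, fast=2
  step 2: slow=2, fast=4
  step 3: slow=3, fast=1
  step 4: slow=4, fast=3
  step 5: slow=5, fast=5
  slow == fast at node 5: cycle detected

Cycle: yes


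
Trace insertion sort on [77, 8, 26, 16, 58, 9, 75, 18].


Initial: [77, 8, 26, 16, 58, 9, 75, 18]
Insert 8: [8, 77, 26, 16, 58, 9, 75, 18]
Insert 26: [8, 26, 77, 16, 58, 9, 75, 18]
Insert 16: [8, 16, 26, 77, 58, 9, 75, 18]
Insert 58: [8, 16, 26, 58, 77, 9, 75, 18]
Insert 9: [8, 9, 16, 26, 58, 77, 75, 18]
Insert 75: [8, 9, 16, 26, 58, 75, 77, 18]
Insert 18: [8, 9, 16, 18, 26, 58, 75, 77]

Sorted: [8, 9, 16, 18, 26, 58, 75, 77]


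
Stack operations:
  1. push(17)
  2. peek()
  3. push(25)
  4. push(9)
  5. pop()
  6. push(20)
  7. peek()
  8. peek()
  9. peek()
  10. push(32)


push(17) -> [17]
peek()->17
push(25) -> [17, 25]
push(9) -> [17, 25, 9]
pop()->9, [17, 25]
push(20) -> [17, 25, 20]
peek()->20
peek()->20
peek()->20
push(32) -> [17, 25, 20, 32]

Final stack: [17, 25, 20, 32]


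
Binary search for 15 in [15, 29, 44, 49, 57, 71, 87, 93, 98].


Step 1: lo=0, hi=8, mid=4, val=57
Step 2: lo=0, hi=3, mid=1, val=29
Step 3: lo=0, hi=0, mid=0, val=15

Found at index 0


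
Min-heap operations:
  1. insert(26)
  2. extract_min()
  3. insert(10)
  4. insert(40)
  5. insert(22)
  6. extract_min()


insert(26) -> [26]
extract_min()->26, []
insert(10) -> [10]
insert(40) -> [10, 40]
insert(22) -> [10, 40, 22]
extract_min()->10, [22, 40]

Final heap: [22, 40]


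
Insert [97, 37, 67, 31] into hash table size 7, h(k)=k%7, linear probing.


Insert 97: h=6 -> slot 6
Insert 37: h=2 -> slot 2
Insert 67: h=4 -> slot 4
Insert 31: h=3 -> slot 3

Table: [None, None, 37, 31, 67, None, 97]


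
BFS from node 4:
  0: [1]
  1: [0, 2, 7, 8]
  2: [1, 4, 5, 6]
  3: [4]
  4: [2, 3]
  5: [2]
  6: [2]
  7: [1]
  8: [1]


Visit 4, enqueue [2, 3]
Visit 2, enqueue [1, 5, 6]
Visit 3, enqueue []
Visit 1, enqueue [0, 7, 8]
Visit 5, enqueue []
Visit 6, enqueue []
Visit 0, enqueue []
Visit 7, enqueue []
Visit 8, enqueue []

BFS order: [4, 2, 3, 1, 5, 6, 0, 7, 8]


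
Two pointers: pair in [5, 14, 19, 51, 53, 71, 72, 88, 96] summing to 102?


lo=0(5)+hi=8(96)=101
lo=1(14)+hi=8(96)=110
lo=1(14)+hi=7(88)=102

Yes: 14+88=102


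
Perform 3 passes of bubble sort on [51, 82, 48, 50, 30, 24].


Initial: [51, 82, 48, 50, 30, 24]
Pass 1: [51, 48, 50, 30, 24, 82] (4 swaps)
Pass 2: [48, 50, 30, 24, 51, 82] (4 swaps)
Pass 3: [48, 30, 24, 50, 51, 82] (2 swaps)

After 3 passes: [48, 30, 24, 50, 51, 82]


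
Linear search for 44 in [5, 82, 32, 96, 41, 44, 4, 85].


i=0: 5!=44
i=1: 82!=44
i=2: 32!=44
i=3: 96!=44
i=4: 41!=44
i=5: 44==44 found!

Found at 5, 6 comps


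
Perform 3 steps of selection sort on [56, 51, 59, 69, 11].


Initial: [56, 51, 59, 69, 11]
Step 1: min=11 at 4
  Swap: [11, 51, 59, 69, 56]
Step 2: min=51 at 1
  Swap: [11, 51, 59, 69, 56]
Step 3: min=56 at 4
  Swap: [11, 51, 56, 69, 59]

After 3 steps: [11, 51, 56, 69, 59]


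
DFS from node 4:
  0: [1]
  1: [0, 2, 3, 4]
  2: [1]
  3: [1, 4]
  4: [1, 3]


Visit 4, push [3, 1]
Visit 1, push [3, 2, 0]
Visit 0, push []
Visit 2, push []
Visit 3, push []

DFS order: [4, 1, 0, 2, 3]


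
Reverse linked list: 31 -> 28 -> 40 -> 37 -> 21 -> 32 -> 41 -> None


Step 1: curr=31, set curr.next=prev(None) | reversed so far: 31
Step 2: curr=28, set curr.next=prev(31) | reversed so far: 28 -> 31
Step 3: curr=40, set curr.next=prev(28) | reversed so far: 40 -> 28 -> 31
Step 4: curr=37, set curr.next=prev(40) | reversed so far: 37 -> 40 -> 28 -> 31
Step 5: curr=21, set curr.next=prev(37) | reversed so far: 21 -> 37 -> 40 -> 28 -> 31
Step 6: curr=32, set curr.next=prev(21) | reversed so far: 32 -> 21 -> 37 -> 40 -> 28 -> 31
Step 7: curr=41, set curr.next=prev(32) | reversed so far: 41 -> 32 -> 21 -> 37 -> 40 -> 28 -> 31

41 -> 32 -> 21 -> 37 -> 40 -> 28 -> 31 -> None


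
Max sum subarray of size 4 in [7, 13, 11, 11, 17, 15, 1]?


[0:4]: 42
[1:5]: 52
[2:6]: 54
[3:7]: 44

Max: 54 at [2:6]


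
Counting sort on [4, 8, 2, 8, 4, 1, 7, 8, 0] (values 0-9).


Input: [4, 8, 2, 8, 4, 1, 7, 8, 0]
Counts: [1, 1, 1, 0, 2, 0, 0, 1, 3, 0]

Sorted: [0, 1, 2, 4, 4, 7, 8, 8, 8]


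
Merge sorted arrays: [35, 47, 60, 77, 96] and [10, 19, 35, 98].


Take 10 from B
Take 19 from B
Take 35 from A
Take 35 from B
Take 47 from A
Take 60 from A
Take 77 from A
Take 96 from A

Merged: [10, 19, 35, 35, 47, 60, 77, 96, 98]


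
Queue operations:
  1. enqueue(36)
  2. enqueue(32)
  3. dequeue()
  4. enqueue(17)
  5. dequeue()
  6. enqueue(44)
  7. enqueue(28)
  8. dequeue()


enqueue(36) -> [36]
enqueue(32) -> [36, 32]
dequeue()->36, [32]
enqueue(17) -> [32, 17]
dequeue()->32, [17]
enqueue(44) -> [17, 44]
enqueue(28) -> [17, 44, 28]
dequeue()->17, [44, 28]

Final queue: [44, 28]


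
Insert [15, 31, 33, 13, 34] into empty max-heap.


Insert 15: [15]
Insert 31: [31, 15]
Insert 33: [33, 15, 31]
Insert 13: [33, 15, 31, 13]
Insert 34: [34, 33, 31, 13, 15]

Final heap: [34, 33, 31, 13, 15]


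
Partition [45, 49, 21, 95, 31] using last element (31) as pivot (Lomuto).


Pivot: 31
  21 <= 31: swap -> [21, 49, 45, 95, 31]
Place pivot at 1: [21, 31, 45, 95, 49]

Partitioned: [21, 31, 45, 95, 49]


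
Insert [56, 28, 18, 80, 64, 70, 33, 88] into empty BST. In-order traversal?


Insert 56: root
Insert 28: L from 56
Insert 18: L from 56 -> L from 28
Insert 80: R from 56
Insert 64: R from 56 -> L from 80
Insert 70: R from 56 -> L from 80 -> R from 64
Insert 33: L from 56 -> R from 28
Insert 88: R from 56 -> R from 80

In-order: [18, 28, 33, 56, 64, 70, 80, 88]


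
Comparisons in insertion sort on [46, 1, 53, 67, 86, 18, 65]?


Algorithm: insertion sort
Input: [46, 1, 53, 67, 86, 18, 65]
Sorted: [1, 18, 46, 53, 65, 67, 86]

12


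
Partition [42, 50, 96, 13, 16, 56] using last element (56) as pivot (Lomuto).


Pivot: 56
  42 <= 56: advance i (no swap)
  50 <= 56: advance i (no swap)
  13 <= 56: swap -> [42, 50, 13, 96, 16, 56]
  16 <= 56: swap -> [42, 50, 13, 16, 96, 56]
Place pivot at 4: [42, 50, 13, 16, 56, 96]

Partitioned: [42, 50, 13, 16, 56, 96]


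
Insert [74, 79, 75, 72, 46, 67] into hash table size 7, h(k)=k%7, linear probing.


Insert 74: h=4 -> slot 4
Insert 79: h=2 -> slot 2
Insert 75: h=5 -> slot 5
Insert 72: h=2, 1 probes -> slot 3
Insert 46: h=4, 2 probes -> slot 6
Insert 67: h=4, 3 probes -> slot 0

Table: [67, None, 79, 72, 74, 75, 46]


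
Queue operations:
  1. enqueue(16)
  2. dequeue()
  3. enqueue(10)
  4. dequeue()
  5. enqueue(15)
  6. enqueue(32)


enqueue(16) -> [16]
dequeue()->16, []
enqueue(10) -> [10]
dequeue()->10, []
enqueue(15) -> [15]
enqueue(32) -> [15, 32]

Final queue: [15, 32]


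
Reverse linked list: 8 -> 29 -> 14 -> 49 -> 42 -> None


Step 1: curr=8, set curr.next=prev(None) | reversed so far: 8
Step 2: curr=29, set curr.next=prev(8) | reversed so far: 29 -> 8
Step 3: curr=14, set curr.next=prev(29) | reversed so far: 14 -> 29 -> 8
Step 4: curr=49, set curr.next=prev(14) | reversed so far: 49 -> 14 -> 29 -> 8
Step 5: curr=42, set curr.next=prev(49) | reversed so far: 42 -> 49 -> 14 -> 29 -> 8

42 -> 49 -> 14 -> 29 -> 8 -> None


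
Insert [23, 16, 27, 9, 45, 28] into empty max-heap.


Insert 23: [23]
Insert 16: [23, 16]
Insert 27: [27, 16, 23]
Insert 9: [27, 16, 23, 9]
Insert 45: [45, 27, 23, 9, 16]
Insert 28: [45, 27, 28, 9, 16, 23]

Final heap: [45, 27, 28, 9, 16, 23]


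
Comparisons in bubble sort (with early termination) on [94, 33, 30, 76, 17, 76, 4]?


Algorithm: bubble sort (with early termination)
Input: [94, 33, 30, 76, 17, 76, 4]
Sorted: [4, 17, 30, 33, 76, 76, 94]

21


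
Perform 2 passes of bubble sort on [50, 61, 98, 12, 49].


Initial: [50, 61, 98, 12, 49]
Pass 1: [50, 61, 12, 49, 98] (2 swaps)
Pass 2: [50, 12, 49, 61, 98] (2 swaps)

After 2 passes: [50, 12, 49, 61, 98]


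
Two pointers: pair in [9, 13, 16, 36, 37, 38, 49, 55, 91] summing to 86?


lo=0(9)+hi=8(91)=100
lo=0(9)+hi=7(55)=64
lo=1(13)+hi=7(55)=68
lo=2(16)+hi=7(55)=71
lo=3(36)+hi=7(55)=91
lo=3(36)+hi=6(49)=85
lo=4(37)+hi=6(49)=86

Yes: 37+49=86


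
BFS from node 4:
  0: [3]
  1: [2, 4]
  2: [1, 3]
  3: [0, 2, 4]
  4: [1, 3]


Visit 4, enqueue [1, 3]
Visit 1, enqueue [2]
Visit 3, enqueue [0]
Visit 2, enqueue []
Visit 0, enqueue []

BFS order: [4, 1, 3, 2, 0]


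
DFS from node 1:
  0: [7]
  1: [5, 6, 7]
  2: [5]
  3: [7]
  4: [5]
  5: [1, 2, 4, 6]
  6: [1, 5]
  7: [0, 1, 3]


Visit 1, push [7, 6, 5]
Visit 5, push [6, 4, 2]
Visit 2, push []
Visit 4, push []
Visit 6, push []
Visit 7, push [3, 0]
Visit 0, push []
Visit 3, push []

DFS order: [1, 5, 2, 4, 6, 7, 0, 3]


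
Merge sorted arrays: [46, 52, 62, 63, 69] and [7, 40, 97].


Take 7 from B
Take 40 from B
Take 46 from A
Take 52 from A
Take 62 from A
Take 63 from A
Take 69 from A

Merged: [7, 40, 46, 52, 62, 63, 69, 97]


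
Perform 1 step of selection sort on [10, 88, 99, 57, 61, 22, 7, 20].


Initial: [10, 88, 99, 57, 61, 22, 7, 20]
Step 1: min=7 at 6
  Swap: [7, 88, 99, 57, 61, 22, 10, 20]

After 1 step: [7, 88, 99, 57, 61, 22, 10, 20]


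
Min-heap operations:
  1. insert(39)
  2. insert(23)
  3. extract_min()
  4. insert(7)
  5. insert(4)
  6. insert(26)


insert(39) -> [39]
insert(23) -> [23, 39]
extract_min()->23, [39]
insert(7) -> [7, 39]
insert(4) -> [4, 39, 7]
insert(26) -> [4, 26, 7, 39]

Final heap: [4, 26, 7, 39]


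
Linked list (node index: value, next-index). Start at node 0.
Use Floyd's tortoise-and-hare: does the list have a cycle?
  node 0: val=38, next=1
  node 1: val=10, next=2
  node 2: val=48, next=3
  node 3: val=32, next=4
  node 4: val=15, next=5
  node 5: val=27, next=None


Floyd's tortoise (slow, +1) and hare (fast, +2):
  init: slow=0, fast=0
  step 1: slow=1, fast=2
  step 2: slow=2, fast=4
  step 3: fast 4->5->None, no cycle

Cycle: no


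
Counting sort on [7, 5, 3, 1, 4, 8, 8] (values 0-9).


Input: [7, 5, 3, 1, 4, 8, 8]
Counts: [0, 1, 0, 1, 1, 1, 0, 1, 2, 0]

Sorted: [1, 3, 4, 5, 7, 8, 8]


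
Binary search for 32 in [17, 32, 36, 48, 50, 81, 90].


Step 1: lo=0, hi=6, mid=3, val=48
Step 2: lo=0, hi=2, mid=1, val=32

Found at index 1


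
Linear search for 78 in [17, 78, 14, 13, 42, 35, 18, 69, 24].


i=0: 17!=78
i=1: 78==78 found!

Found at 1, 2 comps


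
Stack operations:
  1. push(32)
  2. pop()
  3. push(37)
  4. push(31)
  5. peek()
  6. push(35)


push(32) -> [32]
pop()->32, []
push(37) -> [37]
push(31) -> [37, 31]
peek()->31
push(35) -> [37, 31, 35]

Final stack: [37, 31, 35]


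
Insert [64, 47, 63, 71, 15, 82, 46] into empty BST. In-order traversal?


Insert 64: root
Insert 47: L from 64
Insert 63: L from 64 -> R from 47
Insert 71: R from 64
Insert 15: L from 64 -> L from 47
Insert 82: R from 64 -> R from 71
Insert 46: L from 64 -> L from 47 -> R from 15

In-order: [15, 46, 47, 63, 64, 71, 82]


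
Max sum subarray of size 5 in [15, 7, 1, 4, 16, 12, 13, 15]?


[0:5]: 43
[1:6]: 40
[2:7]: 46
[3:8]: 60

Max: 60 at [3:8]


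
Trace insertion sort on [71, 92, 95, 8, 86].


Initial: [71, 92, 95, 8, 86]
Insert 92: [71, 92, 95, 8, 86]
Insert 95: [71, 92, 95, 8, 86]
Insert 8: [8, 71, 92, 95, 86]
Insert 86: [8, 71, 86, 92, 95]

Sorted: [8, 71, 86, 92, 95]


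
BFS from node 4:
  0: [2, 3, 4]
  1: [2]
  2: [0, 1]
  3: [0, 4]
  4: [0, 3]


Visit 4, enqueue [0, 3]
Visit 0, enqueue [2]
Visit 3, enqueue []
Visit 2, enqueue [1]
Visit 1, enqueue []

BFS order: [4, 0, 3, 2, 1]


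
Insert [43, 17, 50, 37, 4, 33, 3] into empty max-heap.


Insert 43: [43]
Insert 17: [43, 17]
Insert 50: [50, 17, 43]
Insert 37: [50, 37, 43, 17]
Insert 4: [50, 37, 43, 17, 4]
Insert 33: [50, 37, 43, 17, 4, 33]
Insert 3: [50, 37, 43, 17, 4, 33, 3]

Final heap: [50, 37, 43, 17, 4, 33, 3]


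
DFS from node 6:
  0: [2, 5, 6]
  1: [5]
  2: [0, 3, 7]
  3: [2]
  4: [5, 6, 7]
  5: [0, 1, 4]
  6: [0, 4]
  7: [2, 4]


Visit 6, push [4, 0]
Visit 0, push [5, 2]
Visit 2, push [7, 3]
Visit 3, push []
Visit 7, push [4]
Visit 4, push [5]
Visit 5, push [1]
Visit 1, push []

DFS order: [6, 0, 2, 3, 7, 4, 5, 1]


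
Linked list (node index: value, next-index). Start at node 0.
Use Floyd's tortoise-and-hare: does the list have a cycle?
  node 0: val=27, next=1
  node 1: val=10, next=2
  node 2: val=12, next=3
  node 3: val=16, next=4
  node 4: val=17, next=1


Floyd's tortoise (slow, +1) and hare (fast, +2):
  init: slow=0, fast=0
  step 1: slow=1, fast=2
  step 2: slow=2, fast=4
  step 3: slow=3, fast=2
  step 4: slow=4, fast=4
  slow == fast at node 4: cycle detected

Cycle: yes


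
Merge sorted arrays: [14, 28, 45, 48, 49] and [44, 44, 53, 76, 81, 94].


Take 14 from A
Take 28 from A
Take 44 from B
Take 44 from B
Take 45 from A
Take 48 from A
Take 49 from A

Merged: [14, 28, 44, 44, 45, 48, 49, 53, 76, 81, 94]


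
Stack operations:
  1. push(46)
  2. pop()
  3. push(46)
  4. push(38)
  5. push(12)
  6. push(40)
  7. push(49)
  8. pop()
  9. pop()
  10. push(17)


push(46) -> [46]
pop()->46, []
push(46) -> [46]
push(38) -> [46, 38]
push(12) -> [46, 38, 12]
push(40) -> [46, 38, 12, 40]
push(49) -> [46, 38, 12, 40, 49]
pop()->49, [46, 38, 12, 40]
pop()->40, [46, 38, 12]
push(17) -> [46, 38, 12, 17]

Final stack: [46, 38, 12, 17]


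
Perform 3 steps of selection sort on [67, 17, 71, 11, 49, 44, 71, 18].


Initial: [67, 17, 71, 11, 49, 44, 71, 18]
Step 1: min=11 at 3
  Swap: [11, 17, 71, 67, 49, 44, 71, 18]
Step 2: min=17 at 1
  Swap: [11, 17, 71, 67, 49, 44, 71, 18]
Step 3: min=18 at 7
  Swap: [11, 17, 18, 67, 49, 44, 71, 71]

After 3 steps: [11, 17, 18, 67, 49, 44, 71, 71]
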